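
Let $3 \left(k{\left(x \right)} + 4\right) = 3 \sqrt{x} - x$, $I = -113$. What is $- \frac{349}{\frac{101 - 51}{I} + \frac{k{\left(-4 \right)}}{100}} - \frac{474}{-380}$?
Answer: $\frac{358107998013}{481454110} + \frac{80214858 i}{2533969} \approx 743.8 + 31.656 i$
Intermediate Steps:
$k{\left(x \right)} = -4 + \sqrt{x} - \frac{x}{3}$ ($k{\left(x \right)} = -4 + \frac{3 \sqrt{x} - x}{3} = -4 + \frac{- x + 3 \sqrt{x}}{3} = -4 + \left(\sqrt{x} - \frac{x}{3}\right) = -4 + \sqrt{x} - \frac{x}{3}$)
$- \frac{349}{\frac{101 - 51}{I} + \frac{k{\left(-4 \right)}}{100}} - \frac{474}{-380} = - \frac{349}{\frac{101 - 51}{-113} + \frac{-4 + \sqrt{-4} - - \frac{4}{3}}{100}} - \frac{474}{-380} = - \frac{349}{50 \left(- \frac{1}{113}\right) + \left(-4 + 2 i + \frac{4}{3}\right) \frac{1}{100}} - - \frac{237}{190} = - \frac{349}{- \frac{50}{113} + \left(- \frac{8}{3} + 2 i\right) \frac{1}{100}} + \frac{237}{190} = - \frac{349}{- \frac{50}{113} - \left(\frac{2}{75} - \frac{i}{50}\right)} + \frac{237}{190} = - \frac{349}{- \frac{3976}{8475} + \frac{i}{50}} + \frac{237}{190} = - 349 \frac{11492100 \left(- \frac{3976}{8475} - \frac{i}{50}\right)}{2533969} + \frac{237}{190} = - \frac{4010742900 \left(- \frac{3976}{8475} - \frac{i}{50}\right)}{2533969} + \frac{237}{190} = \frac{237}{190} - \frac{4010742900 \left(- \frac{3976}{8475} - \frac{i}{50}\right)}{2533969}$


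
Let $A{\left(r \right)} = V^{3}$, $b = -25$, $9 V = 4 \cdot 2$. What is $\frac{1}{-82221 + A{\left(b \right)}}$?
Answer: $- \frac{729}{59938597} \approx -1.2162 \cdot 10^{-5}$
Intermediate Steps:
$V = \frac{8}{9}$ ($V = \frac{4 \cdot 2}{9} = \frac{1}{9} \cdot 8 = \frac{8}{9} \approx 0.88889$)
$A{\left(r \right)} = \frac{512}{729}$ ($A{\left(r \right)} = \left(\frac{8}{9}\right)^{3} = \frac{512}{729}$)
$\frac{1}{-82221 + A{\left(b \right)}} = \frac{1}{-82221 + \frac{512}{729}} = \frac{1}{- \frac{59938597}{729}} = - \frac{729}{59938597}$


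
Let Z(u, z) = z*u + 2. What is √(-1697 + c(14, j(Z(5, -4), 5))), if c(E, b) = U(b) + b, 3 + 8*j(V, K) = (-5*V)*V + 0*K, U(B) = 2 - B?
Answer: I*√1695 ≈ 41.17*I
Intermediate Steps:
Z(u, z) = 2 + u*z (Z(u, z) = u*z + 2 = 2 + u*z)
j(V, K) = -3/8 - 5*V²/8 (j(V, K) = -3/8 + ((-5*V)*V + 0*K)/8 = -3/8 + (-5*V² + 0)/8 = -3/8 + (-5*V²)/8 = -3/8 - 5*V²/8)
c(E, b) = 2 (c(E, b) = (2 - b) + b = 2)
√(-1697 + c(14, j(Z(5, -4), 5))) = √(-1697 + 2) = √(-1695) = I*√1695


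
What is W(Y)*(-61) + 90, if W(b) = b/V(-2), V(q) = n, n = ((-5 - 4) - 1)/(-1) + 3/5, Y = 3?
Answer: 3855/53 ≈ 72.736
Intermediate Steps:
n = 53/5 (n = (-9 - 1)*(-1) + 3*(1/5) = -10*(-1) + 3/5 = 10 + 3/5 = 53/5 ≈ 10.600)
V(q) = 53/5
W(b) = 5*b/53 (W(b) = b/(53/5) = b*(5/53) = 5*b/53)
W(Y)*(-61) + 90 = ((5/53)*3)*(-61) + 90 = (15/53)*(-61) + 90 = -915/53 + 90 = 3855/53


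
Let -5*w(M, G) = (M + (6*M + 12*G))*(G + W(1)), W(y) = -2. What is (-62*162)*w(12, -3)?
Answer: -482112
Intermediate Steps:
w(M, G) = -(-2 + G)*(7*M + 12*G)/5 (w(M, G) = -(M + (6*M + 12*G))*(G - 2)/5 = -(7*M + 12*G)*(-2 + G)/5 = -(-2 + G)*(7*M + 12*G)/5)
(-62*162)*w(12, -3) = (-62*162)*(-12/5*(-3)² + (14/5)*12 + (24/5)*(-3) - 7/5*(-3)*12) = -10044*(-12/5*9 + 168/5 - 72/5 + 252/5) = -10044*(-108/5 + 168/5 - 72/5 + 252/5) = -10044*48 = -482112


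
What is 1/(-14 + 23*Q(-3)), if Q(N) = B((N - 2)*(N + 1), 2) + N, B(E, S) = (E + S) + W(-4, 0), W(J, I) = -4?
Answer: 1/101 ≈ 0.0099010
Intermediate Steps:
B(E, S) = -4 + E + S (B(E, S) = (E + S) - 4 = -4 + E + S)
Q(N) = -2 + N + (1 + N)*(-2 + N) (Q(N) = (-4 + (N - 2)*(N + 1) + 2) + N = (-4 + (-2 + N)*(1 + N) + 2) + N = (-4 + (1 + N)*(-2 + N) + 2) + N = (-2 + (1 + N)*(-2 + N)) + N = -2 + N + (1 + N)*(-2 + N))
1/(-14 + 23*Q(-3)) = 1/(-14 + 23*(-4 + (-3)**2)) = 1/(-14 + 23*(-4 + 9)) = 1/(-14 + 23*5) = 1/(-14 + 115) = 1/101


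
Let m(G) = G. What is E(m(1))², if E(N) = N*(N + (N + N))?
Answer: 9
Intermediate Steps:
E(N) = 3*N² (E(N) = N*(N + 2*N) = N*(3*N) = 3*N²)
E(m(1))² = (3*1²)² = (3*1)² = 3² = 9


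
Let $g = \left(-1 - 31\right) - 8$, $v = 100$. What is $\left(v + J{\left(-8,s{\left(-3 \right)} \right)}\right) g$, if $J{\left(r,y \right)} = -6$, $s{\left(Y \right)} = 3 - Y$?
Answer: $-3760$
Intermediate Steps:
$g = -40$ ($g = -32 - 8 = -40$)
$\left(v + J{\left(-8,s{\left(-3 \right)} \right)}\right) g = \left(100 - 6\right) \left(-40\right) = 94 \left(-40\right) = -3760$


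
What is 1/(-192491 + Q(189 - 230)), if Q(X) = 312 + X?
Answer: -1/192220 ≈ -5.2024e-6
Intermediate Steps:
1/(-192491 + Q(189 - 230)) = 1/(-192491 + (312 + (189 - 230))) = 1/(-192491 + (312 - 41)) = 1/(-192491 + 271) = 1/(-192220) = -1/192220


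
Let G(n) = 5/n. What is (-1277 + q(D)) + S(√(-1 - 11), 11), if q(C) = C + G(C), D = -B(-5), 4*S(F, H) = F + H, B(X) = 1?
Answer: -5121/4 + I*√3/2 ≈ -1280.3 + 0.86602*I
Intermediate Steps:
S(F, H) = F/4 + H/4 (S(F, H) = (F + H)/4 = F/4 + H/4)
D = -1 (D = -1*1 = -1)
q(C) = C + 5/C
(-1277 + q(D)) + S(√(-1 - 11), 11) = (-1277 + (-1 + 5/(-1))) + (√(-1 - 11)/4 + (¼)*11) = (-1277 + (-1 + 5*(-1))) + (√(-12)/4 + 11/4) = (-1277 + (-1 - 5)) + ((2*I*√3)/4 + 11/4) = (-1277 - 6) + (I*√3/2 + 11/4) = -1283 + (11/4 + I*√3/2) = -5121/4 + I*√3/2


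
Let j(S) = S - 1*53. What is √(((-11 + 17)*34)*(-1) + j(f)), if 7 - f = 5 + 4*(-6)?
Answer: I*√231 ≈ 15.199*I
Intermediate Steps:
f = 26 (f = 7 - (5 + 4*(-6)) = 7 - (5 - 24) = 7 - 1*(-19) = 7 + 19 = 26)
j(S) = -53 + S (j(S) = S - 53 = -53 + S)
√(((-11 + 17)*34)*(-1) + j(f)) = √(((-11 + 17)*34)*(-1) + (-53 + 26)) = √((6*34)*(-1) - 27) = √(204*(-1) - 27) = √(-204 - 27) = √(-231) = I*√231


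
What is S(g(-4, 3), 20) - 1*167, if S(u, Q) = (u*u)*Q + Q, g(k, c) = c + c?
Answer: 573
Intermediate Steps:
g(k, c) = 2*c
S(u, Q) = Q + Q*u**2 (S(u, Q) = u**2*Q + Q = Q*u**2 + Q = Q + Q*u**2)
S(g(-4, 3), 20) - 1*167 = 20*(1 + (2*3)**2) - 1*167 = 20*(1 + 6**2) - 167 = 20*(1 + 36) - 167 = 20*37 - 167 = 740 - 167 = 573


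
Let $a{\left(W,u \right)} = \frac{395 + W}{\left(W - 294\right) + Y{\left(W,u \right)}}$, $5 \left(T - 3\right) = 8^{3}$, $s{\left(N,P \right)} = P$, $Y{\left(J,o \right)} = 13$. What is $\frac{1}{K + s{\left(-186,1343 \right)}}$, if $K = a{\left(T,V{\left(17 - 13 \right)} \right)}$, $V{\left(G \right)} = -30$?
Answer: $\frac{439}{588326} \approx 0.00074618$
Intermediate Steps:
$T = \frac{527}{5}$ ($T = 3 + \frac{8^{3}}{5} = 3 + \frac{1}{5} \cdot 512 = 3 + \frac{512}{5} = \frac{527}{5} \approx 105.4$)
$a{\left(W,u \right)} = \frac{395 + W}{-281 + W}$ ($a{\left(W,u \right)} = \frac{395 + W}{\left(W - 294\right) + 13} = \frac{395 + W}{\left(-294 + W\right) + 13} = \frac{395 + W}{-281 + W}$)
$K = - \frac{1251}{439}$ ($K = \frac{395 + \frac{527}{5}}{-281 + \frac{527}{5}} = \frac{1}{- \frac{878}{5}} \cdot \frac{2502}{5} = \left(- \frac{5}{878}\right) \frac{2502}{5} = - \frac{1251}{439} \approx -2.8497$)
$\frac{1}{K + s{\left(-186,1343 \right)}} = \frac{1}{- \frac{1251}{439} + 1343} = \frac{1}{\frac{588326}{439}} = \frac{439}{588326}$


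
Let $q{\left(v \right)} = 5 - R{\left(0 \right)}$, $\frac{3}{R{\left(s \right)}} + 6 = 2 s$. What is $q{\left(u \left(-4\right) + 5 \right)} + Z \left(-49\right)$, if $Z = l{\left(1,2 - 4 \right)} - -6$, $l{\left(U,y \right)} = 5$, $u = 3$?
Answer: $- \frac{1067}{2} \approx -533.5$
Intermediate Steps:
$R{\left(s \right)} = \frac{3}{-6 + 2 s}$
$Z = 11$ ($Z = 5 - -6 = 5 + 6 = 11$)
$q{\left(v \right)} = \frac{11}{2}$ ($q{\left(v \right)} = 5 - \frac{3}{2 \left(-3 + 0\right)} = 5 - \frac{3}{2 \left(-3\right)} = 5 - \frac{3}{2} \left(- \frac{1}{3}\right) = 5 - - \frac{1}{2} = 5 + \frac{1}{2} = \frac{11}{2}$)
$q{\left(u \left(-4\right) + 5 \right)} + Z \left(-49\right) = \frac{11}{2} + 11 \left(-49\right) = \frac{11}{2} - 539 = - \frac{1067}{2}$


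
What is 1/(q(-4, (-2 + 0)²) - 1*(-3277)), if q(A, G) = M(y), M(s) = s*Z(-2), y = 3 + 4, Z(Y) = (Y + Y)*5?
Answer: 1/3137 ≈ 0.00031878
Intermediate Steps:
Z(Y) = 10*Y (Z(Y) = (2*Y)*5 = 10*Y)
y = 7
M(s) = -20*s (M(s) = s*(10*(-2)) = s*(-20) = -20*s)
q(A, G) = -140 (q(A, G) = -20*7 = -140)
1/(q(-4, (-2 + 0)²) - 1*(-3277)) = 1/(-140 - 1*(-3277)) = 1/(-140 + 3277) = 1/3137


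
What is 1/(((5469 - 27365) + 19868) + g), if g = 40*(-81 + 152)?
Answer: 1/812 ≈ 0.0012315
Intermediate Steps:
g = 2840 (g = 40*71 = 2840)
1/(((5469 - 27365) + 19868) + g) = 1/(((5469 - 27365) + 19868) + 2840) = 1/((-21896 + 19868) + 2840) = 1/(-2028 + 2840) = 1/812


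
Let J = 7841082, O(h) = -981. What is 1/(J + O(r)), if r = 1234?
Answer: 1/7840101 ≈ 1.2755e-7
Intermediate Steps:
1/(J + O(r)) = 1/(7841082 - 981) = 1/7840101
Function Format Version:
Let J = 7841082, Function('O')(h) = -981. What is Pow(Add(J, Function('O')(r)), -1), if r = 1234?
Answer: Rational(1, 7840101) ≈ 1.2755e-7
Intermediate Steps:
Pow(Add(J, Function('O')(r)), -1) = Pow(Add(7841082, -981), -1) = Pow(7840101, -1) = Rational(1, 7840101)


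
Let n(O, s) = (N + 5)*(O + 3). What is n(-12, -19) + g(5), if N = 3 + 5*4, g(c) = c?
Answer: -247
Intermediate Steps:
N = 23 (N = 3 + 20 = 23)
n(O, s) = 84 + 28*O (n(O, s) = (23 + 5)*(O + 3) = 28*(3 + O) = 84 + 28*O)
n(-12, -19) + g(5) = (84 + 28*(-12)) + 5 = (84 - 336) + 5 = -252 + 5 = -247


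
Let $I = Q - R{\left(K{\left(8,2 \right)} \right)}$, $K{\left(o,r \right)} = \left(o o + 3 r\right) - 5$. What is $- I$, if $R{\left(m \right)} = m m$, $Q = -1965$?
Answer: $6190$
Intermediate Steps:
$K{\left(o,r \right)} = -5 + o^{2} + 3 r$ ($K{\left(o,r \right)} = \left(o^{2} + 3 r\right) - 5 = -5 + o^{2} + 3 r$)
$R{\left(m \right)} = m^{2}$
$I = -6190$ ($I = -1965 - \left(-5 + 8^{2} + 3 \cdot 2\right)^{2} = -1965 - \left(-5 + 64 + 6\right)^{2} = -1965 - 65^{2} = -1965 - 4225 = -6190$)
$- I = \left(-1\right) \left(-6190\right) = 6190$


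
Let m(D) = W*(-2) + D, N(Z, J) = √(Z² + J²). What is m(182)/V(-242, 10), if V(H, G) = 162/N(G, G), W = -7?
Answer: 980*√2/81 ≈ 17.110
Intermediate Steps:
N(Z, J) = √(J² + Z²)
V(H, G) = 81*√2/√(G²) (V(H, G) = 162/(√(G² + G²)) = 162/(√(2*G²)) = 162/((√2*√(G²))) = 162*(√2/(2*√(G²))) = 81*√2/√(G²))
m(D) = 14 + D (m(D) = -7*(-2) + D = 14 + D)
m(182)/V(-242, 10) = (14 + 182)/((81*√2/√(10²))) = 196/((81*√2/√100)) = 196/((81*√2*(⅒))) = 196/((81*√2/10)) = 196*(5*√2/81) = 980*√2/81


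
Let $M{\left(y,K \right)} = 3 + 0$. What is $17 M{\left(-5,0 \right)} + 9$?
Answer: $60$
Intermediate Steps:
$M{\left(y,K \right)} = 3$
$17 M{\left(-5,0 \right)} + 9 = 17 \cdot 3 + 9 = 51 + 9 = 60$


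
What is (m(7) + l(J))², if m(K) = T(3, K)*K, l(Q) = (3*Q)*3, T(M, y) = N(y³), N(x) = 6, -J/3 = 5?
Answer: 8649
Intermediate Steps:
J = -15 (J = -3*5 = -15)
T(M, y) = 6
l(Q) = 9*Q
m(K) = 6*K
(m(7) + l(J))² = (6*7 + 9*(-15))² = (42 - 135)² = (-93)² = 8649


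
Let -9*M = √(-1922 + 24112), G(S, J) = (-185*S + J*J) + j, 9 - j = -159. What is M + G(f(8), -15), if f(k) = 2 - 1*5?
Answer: 948 - √22190/9 ≈ 931.45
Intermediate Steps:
j = 168 (j = 9 - 1*(-159) = 9 + 159 = 168)
f(k) = -3 (f(k) = 2 - 5 = -3)
G(S, J) = 168 + J² - 185*S (G(S, J) = (-185*S + J*J) + 168 = (-185*S + J²) + 168 = (J² - 185*S) + 168 = 168 + J² - 185*S)
M = -√22190/9 (M = -√(-1922 + 24112)/9 = -√22190/9 ≈ -16.551)
M + G(f(8), -15) = -√22190/9 + (168 + (-15)² - 185*(-3)) = -√22190/9 + (168 + 225 + 555) = -√22190/9 + 948 = 948 - √22190/9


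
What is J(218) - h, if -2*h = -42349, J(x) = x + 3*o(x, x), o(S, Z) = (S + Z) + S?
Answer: -37989/2 ≈ -18995.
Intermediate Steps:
o(S, Z) = Z + 2*S
J(x) = 10*x (J(x) = x + 3*(x + 2*x) = x + 3*(3*x) = x + 9*x = 10*x)
h = 42349/2 (h = -½*(-42349) = 42349/2 ≈ 21175.)
J(218) - h = 10*218 - 1*42349/2 = 2180 - 42349/2 = -37989/2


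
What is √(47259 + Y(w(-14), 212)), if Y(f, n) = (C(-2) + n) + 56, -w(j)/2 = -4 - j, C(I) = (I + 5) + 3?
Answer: √47533 ≈ 218.02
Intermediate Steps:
C(I) = 8 + I (C(I) = (5 + I) + 3 = 8 + I)
w(j) = 8 + 2*j (w(j) = -2*(-4 - j) = 8 + 2*j)
Y(f, n) = 62 + n (Y(f, n) = ((8 - 2) + n) + 56 = (6 + n) + 56 = 62 + n)
√(47259 + Y(w(-14), 212)) = √(47259 + (62 + 212)) = √(47259 + 274) = √47533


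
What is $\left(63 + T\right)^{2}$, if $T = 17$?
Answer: $6400$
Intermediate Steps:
$\left(63 + T\right)^{2} = \left(63 + 17\right)^{2} = 80^{2} = 6400$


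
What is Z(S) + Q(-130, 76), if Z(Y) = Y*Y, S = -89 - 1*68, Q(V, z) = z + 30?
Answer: 24755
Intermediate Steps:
Q(V, z) = 30 + z
S = -157 (S = -89 - 68 = -157)
Z(Y) = Y²
Z(S) + Q(-130, 76) = (-157)² + (30 + 76) = 24649 + 106 = 24755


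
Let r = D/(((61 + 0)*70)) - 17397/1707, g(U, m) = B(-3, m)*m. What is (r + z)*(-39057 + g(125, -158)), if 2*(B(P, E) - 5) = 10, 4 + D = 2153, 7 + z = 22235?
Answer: -313382539698881/347090 ≈ -9.0289e+8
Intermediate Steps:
z = 22228 (z = -7 + 22235 = 22228)
D = 2149 (D = -4 + 2153 = 2149)
B(P, E) = 10 (B(P, E) = 5 + (1/2)*10 = 5 + 5 = 10)
g(U, m) = 10*m
r = -3362707/347090 (r = 2149/(((61 + 0)*70)) - 17397/1707 = 2149/((61*70)) - 17397*1/1707 = 2149/4270 - 5799/569 = 2149*(1/4270) - 5799/569 = 307/610 - 5799/569 = -3362707/347090 ≈ -9.6883)
(r + z)*(-39057 + g(125, -158)) = (-3362707/347090 + 22228)*(-39057 + 10*(-158)) = 7711753813*(-39057 - 1580)/347090 = (7711753813/347090)*(-40637) = -313382539698881/347090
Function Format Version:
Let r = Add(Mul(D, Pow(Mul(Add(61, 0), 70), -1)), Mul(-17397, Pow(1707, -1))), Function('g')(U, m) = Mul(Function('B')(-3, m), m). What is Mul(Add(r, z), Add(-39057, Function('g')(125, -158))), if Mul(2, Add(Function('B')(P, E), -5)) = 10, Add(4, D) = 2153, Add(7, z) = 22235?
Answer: Rational(-313382539698881, 347090) ≈ -9.0289e+8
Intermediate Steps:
z = 22228 (z = Add(-7, 22235) = 22228)
D = 2149 (D = Add(-4, 2153) = 2149)
Function('B')(P, E) = 10 (Function('B')(P, E) = Add(5, Mul(Rational(1, 2), 10)) = Add(5, 5) = 10)
Function('g')(U, m) = Mul(10, m)
r = Rational(-3362707, 347090) (r = Add(Mul(2149, Pow(Mul(Add(61, 0), 70), -1)), Mul(-17397, Pow(1707, -1))) = Add(Mul(2149, Pow(Mul(61, 70), -1)), Mul(-17397, Rational(1, 1707))) = Add(Mul(2149, Pow(4270, -1)), Rational(-5799, 569)) = Add(Mul(2149, Rational(1, 4270)), Rational(-5799, 569)) = Add(Rational(307, 610), Rational(-5799, 569)) = Rational(-3362707, 347090) ≈ -9.6883)
Mul(Add(r, z), Add(-39057, Function('g')(125, -158))) = Mul(Add(Rational(-3362707, 347090), 22228), Add(-39057, Mul(10, -158))) = Mul(Rational(7711753813, 347090), Add(-39057, -1580)) = Mul(Rational(7711753813, 347090), -40637) = Rational(-313382539698881, 347090)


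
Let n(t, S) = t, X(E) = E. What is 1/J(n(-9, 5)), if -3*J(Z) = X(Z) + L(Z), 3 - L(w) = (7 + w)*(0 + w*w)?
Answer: -1/52 ≈ -0.019231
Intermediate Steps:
L(w) = 3 - w²*(7 + w) (L(w) = 3 - (7 + w)*(0 + w*w) = 3 - (7 + w)*(0 + w²) = 3 - (7 + w)*w² = 3 - w²*(7 + w))
J(Z) = -1 - Z/3 + Z³/3 + 7*Z²/3 (J(Z) = -(Z + (3 - Z³ - 7*Z²))/3 = -(3 + Z - Z³ - 7*Z²)/3 = -1 - Z/3 + Z³/3 + 7*Z²/3)
1/J(n(-9, 5)) = 1/(-1 - ⅓*(-9) + (⅓)*(-9)³ + (7/3)*(-9)²) = 1/(-1 + 3 + (⅓)*(-729) + (7/3)*81) = 1/(-1 + 3 - 243 + 189) = 1/(-52) = -1/52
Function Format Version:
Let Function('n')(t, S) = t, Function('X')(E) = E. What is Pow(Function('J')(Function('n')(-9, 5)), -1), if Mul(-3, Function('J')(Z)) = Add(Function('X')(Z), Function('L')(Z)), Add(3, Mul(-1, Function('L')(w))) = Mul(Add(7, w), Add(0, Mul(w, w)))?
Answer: Rational(-1, 52) ≈ -0.019231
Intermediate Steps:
Function('L')(w) = Add(3, Mul(-1, Pow(w, 2), Add(7, w))) (Function('L')(w) = Add(3, Mul(-1, Mul(Add(7, w), Add(0, Mul(w, w))))) = Add(3, Mul(-1, Mul(Add(7, w), Add(0, Pow(w, 2))))) = Add(3, Mul(-1, Mul(Add(7, w), Pow(w, 2)))) = Add(3, Mul(-1, Mul(Pow(w, 2), Add(7, w)))) = Add(3, Mul(-1, Pow(w, 2), Add(7, w))))
Function('J')(Z) = Add(-1, Mul(Rational(-1, 3), Z), Mul(Rational(1, 3), Pow(Z, 3)), Mul(Rational(7, 3), Pow(Z, 2))) (Function('J')(Z) = Mul(Rational(-1, 3), Add(Z, Add(3, Mul(-1, Pow(Z, 3)), Mul(-7, Pow(Z, 2))))) = Mul(Rational(-1, 3), Add(3, Z, Mul(-1, Pow(Z, 3)), Mul(-7, Pow(Z, 2)))) = Add(-1, Mul(Rational(-1, 3), Z), Mul(Rational(1, 3), Pow(Z, 3)), Mul(Rational(7, 3), Pow(Z, 2))))
Pow(Function('J')(Function('n')(-9, 5)), -1) = Pow(Add(-1, Mul(Rational(-1, 3), -9), Mul(Rational(1, 3), Pow(-9, 3)), Mul(Rational(7, 3), Pow(-9, 2))), -1) = Pow(Add(-1, 3, Mul(Rational(1, 3), -729), Mul(Rational(7, 3), 81)), -1) = Pow(Add(-1, 3, -243, 189), -1) = Pow(-52, -1) = Rational(-1, 52)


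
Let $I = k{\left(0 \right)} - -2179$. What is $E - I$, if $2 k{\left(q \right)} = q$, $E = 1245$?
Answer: $-934$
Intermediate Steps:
$k{\left(q \right)} = \frac{q}{2}$
$I = 2179$ ($I = \frac{1}{2} \cdot 0 - -2179 = 0 + 2179 = 2179$)
$E - I = 1245 - 2179 = -934$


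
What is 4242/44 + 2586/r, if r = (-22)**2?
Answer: 12312/121 ≈ 101.75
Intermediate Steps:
r = 484
4242/44 + 2586/r = 4242/44 + 2586/484 = 4242*(1/44) + 2586*(1/484) = 2121/22 + 1293/242 = 12312/121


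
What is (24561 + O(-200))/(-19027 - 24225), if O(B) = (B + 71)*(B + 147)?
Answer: -15699/21626 ≈ -0.72593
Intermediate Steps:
O(B) = (71 + B)*(147 + B)
(24561 + O(-200))/(-19027 - 24225) = (24561 + (10437 + (-200)² + 218*(-200)))/(-19027 - 24225) = (24561 + (10437 + 40000 - 43600))/(-43252) = (24561 + 6837)*(-1/43252) = 31398*(-1/43252) = -15699/21626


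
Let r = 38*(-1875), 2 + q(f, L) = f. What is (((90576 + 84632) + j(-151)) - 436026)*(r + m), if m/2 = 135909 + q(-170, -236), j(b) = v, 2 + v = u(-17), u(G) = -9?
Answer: -52224225696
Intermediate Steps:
v = -11 (v = -2 - 9 = -11)
q(f, L) = -2 + f
j(b) = -11
m = 271474 (m = 2*(135909 + (-2 - 170)) = 2*(135909 - 172) = 2*135737 = 271474)
r = -71250
(((90576 + 84632) + j(-151)) - 436026)*(r + m) = (((90576 + 84632) - 11) - 436026)*(-71250 + 271474) = ((175208 - 11) - 436026)*200224 = (175197 - 436026)*200224 = -260829*200224 = -52224225696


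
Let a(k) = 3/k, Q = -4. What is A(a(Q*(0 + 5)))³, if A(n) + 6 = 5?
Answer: -1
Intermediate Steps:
A(n) = -1 (A(n) = -6 + 5 = -1)
A(a(Q*(0 + 5)))³ = (-1)³ = -1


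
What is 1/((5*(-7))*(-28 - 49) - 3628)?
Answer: -1/933 ≈ -0.0010718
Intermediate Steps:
1/((5*(-7))*(-28 - 49) - 3628) = 1/(-35*(-77) - 3628) = 1/(2695 - 3628) = 1/(-933) = -1/933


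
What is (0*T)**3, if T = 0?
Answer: 0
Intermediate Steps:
(0*T)**3 = (0*0)**3 = 0**3 = 0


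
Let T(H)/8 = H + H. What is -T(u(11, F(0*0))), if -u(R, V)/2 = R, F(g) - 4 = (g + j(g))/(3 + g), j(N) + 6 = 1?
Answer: 352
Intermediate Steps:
j(N) = -5 (j(N) = -6 + 1 = -5)
F(g) = 4 + (-5 + g)/(3 + g) (F(g) = 4 + (g - 5)/(3 + g) = 4 + (-5 + g)/(3 + g))
u(R, V) = -2*R
T(H) = 16*H (T(H) = 8*(H + H) = 8*(2*H) = 16*H)
-T(u(11, F(0*0))) = -16*(-2*11) = -16*(-22) = -1*(-352) = 352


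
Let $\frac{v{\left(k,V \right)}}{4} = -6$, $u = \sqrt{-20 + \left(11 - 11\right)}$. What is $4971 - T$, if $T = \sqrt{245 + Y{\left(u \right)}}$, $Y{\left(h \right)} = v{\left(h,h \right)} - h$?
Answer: $4971 - \sqrt{221 - 2 i \sqrt{5}} \approx 4956.1 + 0.15041 i$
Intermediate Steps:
$u = 2 i \sqrt{5}$ ($u = \sqrt{-20 + \left(11 - 11\right)} = \sqrt{-20 + 0} = \sqrt{-20} = 2 i \sqrt{5} \approx 4.4721 i$)
$v{\left(k,V \right)} = -24$ ($v{\left(k,V \right)} = 4 \left(-6\right) = -24$)
$Y{\left(h \right)} = -24 - h$
$T = \sqrt{221 - 2 i \sqrt{5}}$ ($T = \sqrt{245 - \left(24 + 2 i \sqrt{5}\right)} = \sqrt{221 - 2 i \sqrt{5}} \approx 14.867 - 0.1504 i$)
$4971 - T = 4971 - \sqrt{221 - 2 i \sqrt{5}}$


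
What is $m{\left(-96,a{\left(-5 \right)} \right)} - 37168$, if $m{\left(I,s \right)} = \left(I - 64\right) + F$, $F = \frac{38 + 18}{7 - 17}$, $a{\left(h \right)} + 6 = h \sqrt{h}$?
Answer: $- \frac{186668}{5} \approx -37334.0$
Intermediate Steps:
$a{\left(h \right)} = -6 + h^{\frac{3}{2}}$ ($a{\left(h \right)} = -6 + h \sqrt{h} = -6 + h^{\frac{3}{2}}$)
$F = - \frac{28}{5}$ ($F = \frac{56}{-10} = 56 \left(- \frac{1}{10}\right) = - \frac{28}{5} \approx -5.6$)
$m{\left(I,s \right)} = - \frac{348}{5} + I$ ($m{\left(I,s \right)} = \left(I - 64\right) - \frac{28}{5} = \left(-64 + I\right) - \frac{28}{5} = - \frac{348}{5} + I$)
$m{\left(-96,a{\left(-5 \right)} \right)} - 37168 = \left(- \frac{348}{5} - 96\right) - 37168 = - \frac{828}{5} - 37168 = - \frac{186668}{5}$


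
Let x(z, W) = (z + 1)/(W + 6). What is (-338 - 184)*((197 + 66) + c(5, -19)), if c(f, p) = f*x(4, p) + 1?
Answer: -1778454/13 ≈ -1.3680e+5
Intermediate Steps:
x(z, W) = (1 + z)/(6 + W)
c(f, p) = 1 + 5*f/(6 + p) (c(f, p) = f*((1 + 4)/(6 + p)) + 1 = f*(5/(6 + p)) + 1 = 5*f/(6 + p) + 1 = 1 + 5*f/(6 + p))
(-338 - 184)*((197 + 66) + c(5, -19)) = (-338 - 184)*((197 + 66) + (6 - 19 + 5*5)/(6 - 19)) = -522*(263 + (6 - 19 + 25)/(-13)) = -522*(263 - 1/13*12) = -522*(263 - 12/13) = -522*3407/13 = -1778454/13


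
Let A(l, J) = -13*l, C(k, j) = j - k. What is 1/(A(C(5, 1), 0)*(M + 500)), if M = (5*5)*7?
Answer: 1/35100 ≈ 2.8490e-5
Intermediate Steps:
M = 175 (M = 25*7 = 175)
1/(A(C(5, 1), 0)*(M + 500)) = 1/((-13*(1 - 1*5))*(175 + 500)) = 1/(-13*(1 - 5)*675) = 1/(-13*(-4)*675) = 1/(52*675) = 1/35100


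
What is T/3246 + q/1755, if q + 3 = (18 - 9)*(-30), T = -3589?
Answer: -61409/48690 ≈ -1.2612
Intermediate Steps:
q = -273 (q = -3 + (18 - 9)*(-30) = -3 + 9*(-30) = -3 - 270 = -273)
T/3246 + q/1755 = -3589/3246 - 273/1755 = -3589*1/3246 - 273*1/1755 = -3589/3246 - 7/45 = -61409/48690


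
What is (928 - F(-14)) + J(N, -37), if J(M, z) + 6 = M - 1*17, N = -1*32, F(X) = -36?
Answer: 909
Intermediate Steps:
N = -32
J(M, z) = -23 + M (J(M, z) = -6 + (M - 1*17) = -6 + (M - 17) = -6 + (-17 + M) = -23 + M)
(928 - F(-14)) + J(N, -37) = (928 - 1*(-36)) + (-23 - 32) = (928 + 36) - 55 = 964 - 55 = 909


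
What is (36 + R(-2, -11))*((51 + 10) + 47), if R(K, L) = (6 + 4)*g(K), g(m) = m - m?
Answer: 3888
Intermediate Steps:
g(m) = 0
R(K, L) = 0 (R(K, L) = (6 + 4)*0 = 10*0 = 0)
(36 + R(-2, -11))*((51 + 10) + 47) = (36 + 0)*((51 + 10) + 47) = 36*(61 + 47) = 36*108 = 3888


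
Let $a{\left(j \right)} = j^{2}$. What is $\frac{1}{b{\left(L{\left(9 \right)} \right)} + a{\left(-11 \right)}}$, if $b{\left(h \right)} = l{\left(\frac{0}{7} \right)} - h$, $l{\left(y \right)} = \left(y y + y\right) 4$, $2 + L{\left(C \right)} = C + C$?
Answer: $\frac{1}{105} \approx 0.0095238$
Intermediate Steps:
$L{\left(C \right)} = -2 + 2 C$ ($L{\left(C \right)} = -2 + \left(C + C\right) = -2 + 2 C$)
$l{\left(y \right)} = 4 y + 4 y^{2}$ ($l{\left(y \right)} = \left(y^{2} + y\right) 4 = \left(y + y^{2}\right) 4 = 4 y + 4 y^{2}$)
$b{\left(h \right)} = - h$ ($b{\left(h \right)} = 4 \cdot \frac{0}{7} \left(1 + \frac{0}{7}\right) - h = 4 \cdot 0 \cdot \frac{1}{7} \left(1 + 0 \cdot \frac{1}{7}\right) - h = 4 \cdot 0 \left(1 + 0\right) - h = 4 \cdot 0 \cdot 1 - h = 0 - h = - h$)
$\frac{1}{b{\left(L{\left(9 \right)} \right)} + a{\left(-11 \right)}} = \frac{1}{- (-2 + 2 \cdot 9) + \left(-11\right)^{2}} = \frac{1}{- (-2 + 18) + 121} = \frac{1}{\left(-1\right) 16 + 121} = \frac{1}{-16 + 121} = \frac{1}{105}$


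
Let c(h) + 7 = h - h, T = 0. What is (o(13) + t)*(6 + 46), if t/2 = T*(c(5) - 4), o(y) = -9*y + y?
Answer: -5408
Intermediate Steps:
c(h) = -7 (c(h) = -7 + (h - h) = -7 + 0 = -7)
o(y) = -8*y
t = 0 (t = 2*(0*(-7 - 4)) = 2*(0*(-11)) = 2*0 = 0)
(o(13) + t)*(6 + 46) = (-8*13 + 0)*(6 + 46) = (-104 + 0)*52 = -104*52 = -5408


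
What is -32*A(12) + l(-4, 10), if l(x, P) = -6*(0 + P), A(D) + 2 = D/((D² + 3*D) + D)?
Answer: 2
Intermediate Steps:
A(D) = -2 + D/(D² + 4*D) (A(D) = -2 + D/((D² + 3*D) + D) = -2 + D/(D² + 4*D))
l(x, P) = -6*P
-32*A(12) + l(-4, 10) = -32*(-7 - 2*12)/(4 + 12) - 6*10 = -32*(-7 - 24)/16 - 60 = -2*(-31) - 60 = -32*(-31/16) - 60 = 62 - 60 = 2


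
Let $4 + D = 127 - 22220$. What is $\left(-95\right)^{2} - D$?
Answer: $31122$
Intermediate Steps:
$D = -22097$ ($D = -4 + \left(127 - 22220\right) = -4 - 22093 = -22097$)
$\left(-95\right)^{2} - D = \left(-95\right)^{2} - -22097 = 9025 + 22097 = 31122$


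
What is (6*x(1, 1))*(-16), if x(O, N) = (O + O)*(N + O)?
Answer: -384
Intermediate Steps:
x(O, N) = 2*O*(N + O) (x(O, N) = (2*O)*(N + O) = 2*O*(N + O))
(6*x(1, 1))*(-16) = (6*(2*1*(1 + 1)))*(-16) = (6*(2*1*2))*(-16) = (6*4)*(-16) = 24*(-16) = -384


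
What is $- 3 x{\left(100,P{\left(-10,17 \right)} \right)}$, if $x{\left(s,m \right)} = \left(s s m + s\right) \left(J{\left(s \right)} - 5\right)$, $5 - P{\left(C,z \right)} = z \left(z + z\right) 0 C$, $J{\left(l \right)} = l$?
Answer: $-14278500$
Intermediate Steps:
$P{\left(C,z \right)} = 5$ ($P{\left(C,z \right)} = 5 - z \left(z + z\right) 0 C = 5 - z 2 z 0 C = 5 - z 0 C = 5 - 0 C = 5 - 0 = 5 + 0 = 5$)
$x{\left(s,m \right)} = \left(-5 + s\right) \left(s + m s^{2}\right)$ ($x{\left(s,m \right)} = \left(s s m + s\right) \left(s - 5\right) = \left(s^{2} m + s\right) \left(-5 + s\right) = \left(m s^{2} + s\right) \left(-5 + s\right) = \left(s + m s^{2}\right) \left(-5 + s\right) = \left(-5 + s\right) \left(s + m s^{2}\right)$)
$- 3 x{\left(100,P{\left(-10,17 \right)} \right)} = - 3 \cdot 100 \left(-5 + 100 + 5 \cdot 100^{2} - 25 \cdot 100\right) = - 3 \cdot 100 \left(-5 + 100 + 5 \cdot 10000 - 2500\right) = - 3 \cdot 100 \left(-5 + 100 + 50000 - 2500\right) = - 3 \cdot 100 \cdot 47595 = \left(-3\right) 4759500 = -14278500$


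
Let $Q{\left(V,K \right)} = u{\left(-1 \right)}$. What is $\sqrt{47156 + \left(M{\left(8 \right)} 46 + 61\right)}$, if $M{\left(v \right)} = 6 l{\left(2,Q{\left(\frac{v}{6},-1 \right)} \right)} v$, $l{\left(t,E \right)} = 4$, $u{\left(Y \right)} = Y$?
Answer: $\sqrt{56049} \approx 236.75$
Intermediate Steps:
$Q{\left(V,K \right)} = -1$
$M{\left(v \right)} = 24 v$ ($M{\left(v \right)} = 6 \cdot 4 v = 24 v$)
$\sqrt{47156 + \left(M{\left(8 \right)} 46 + 61\right)} = \sqrt{47156 + \left(24 \cdot 8 \cdot 46 + 61\right)} = \sqrt{47156 + \left(192 \cdot 46 + 61\right)} = \sqrt{47156 + \left(8832 + 61\right)} = \sqrt{47156 + 8893} = \sqrt{56049}$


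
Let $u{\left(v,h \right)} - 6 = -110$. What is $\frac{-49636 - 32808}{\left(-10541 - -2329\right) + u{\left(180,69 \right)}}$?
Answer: $\frac{20611}{2079} \approx 9.9139$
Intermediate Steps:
$u{\left(v,h \right)} = -104$ ($u{\left(v,h \right)} = 6 - 110 = -104$)
$\frac{-49636 - 32808}{\left(-10541 - -2329\right) + u{\left(180,69 \right)}} = \frac{-49636 - 32808}{\left(-10541 - -2329\right) - 104} = - \frac{82444}{\left(-10541 + 2329\right) - 104} = - \frac{82444}{-8212 - 104} = - \frac{82444}{-8316} = \left(-82444\right) \left(- \frac{1}{8316}\right) = \frac{20611}{2079}$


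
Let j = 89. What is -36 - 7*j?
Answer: -659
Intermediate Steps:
-36 - 7*j = -36 - 7*89 = -36 - 623 = -659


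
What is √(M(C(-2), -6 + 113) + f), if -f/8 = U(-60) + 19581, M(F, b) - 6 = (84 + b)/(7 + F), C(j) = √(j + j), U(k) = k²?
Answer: √(-520835717 - 20246*I)/53 ≈ 0.0083692 - 430.6*I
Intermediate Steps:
C(j) = √2*√j (C(j) = √(2*j) = √2*√j)
M(F, b) = 6 + (84 + b)/(7 + F)
f = -185448 (f = -8*((-60)² + 19581) = -8*(3600 + 19581) = -8*23181 = -185448)
√(M(C(-2), -6 + 113) + f) = √((126 + (-6 + 113) + 6*(√2*√(-2)))/(7 + √2*√(-2)) - 185448) = √((126 + 107 + 6*(√2*(I*√2)))/(7 + √2*(I*√2)) - 185448) = √((126 + 107 + 6*(2*I))/(7 + 2*I) - 185448) = √(((7 - 2*I)/53)*(126 + 107 + 12*I) - 185448) = √(((7 - 2*I)/53)*(233 + 12*I) - 185448) = √((7 - 2*I)*(233 + 12*I)/53 - 185448) = √(-185448 + (7 - 2*I)*(233 + 12*I)/53)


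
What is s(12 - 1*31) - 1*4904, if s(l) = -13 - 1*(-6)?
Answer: -4911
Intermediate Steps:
s(l) = -7 (s(l) = -13 + 6 = -7)
s(12 - 1*31) - 1*4904 = -7 - 1*4904 = -7 - 4904 = -4911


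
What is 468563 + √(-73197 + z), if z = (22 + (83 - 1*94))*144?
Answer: 468563 + 3*I*√7957 ≈ 4.6856e+5 + 267.61*I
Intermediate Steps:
z = 1584 (z = (22 + (83 - 94))*144 = (22 - 11)*144 = 11*144 = 1584)
468563 + √(-73197 + z) = 468563 + √(-73197 + 1584) = 468563 + √(-71613) = 468563 + 3*I*√7957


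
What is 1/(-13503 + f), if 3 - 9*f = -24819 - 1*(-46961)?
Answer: -9/143666 ≈ -6.2645e-5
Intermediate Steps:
f = -22139/9 (f = ⅓ - (-24819 - 1*(-46961))/9 = ⅓ - (-24819 + 46961)/9 = ⅓ - ⅑*22142 = ⅓ - 22142/9 = -22139/9 ≈ -2459.9)
1/(-13503 + f) = 1/(-13503 - 22139/9) = 1/(-143666/9) = -9/143666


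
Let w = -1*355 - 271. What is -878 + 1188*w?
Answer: -744566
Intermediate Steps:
w = -626 (w = -355 - 271 = -626)
-878 + 1188*w = -878 + 1188*(-626) = -878 - 743688 = -744566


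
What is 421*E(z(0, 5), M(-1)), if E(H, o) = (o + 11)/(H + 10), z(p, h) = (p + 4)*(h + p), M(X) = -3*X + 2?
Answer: 3368/15 ≈ 224.53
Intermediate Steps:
M(X) = 2 - 3*X
z(p, h) = (4 + p)*(h + p)
E(H, o) = (11 + o)/(10 + H)
421*E(z(0, 5), M(-1)) = 421*((11 + (2 - 3*(-1)))/(10 + (0² + 4*5 + 4*0 + 5*0))) = 421*((11 + (2 + 3))/(10 + (0 + 20 + 0 + 0))) = 421*((11 + 5)/(10 + 20)) = 421*(16/30) = 421*((1/30)*16) = 421*(8/15) = 3368/15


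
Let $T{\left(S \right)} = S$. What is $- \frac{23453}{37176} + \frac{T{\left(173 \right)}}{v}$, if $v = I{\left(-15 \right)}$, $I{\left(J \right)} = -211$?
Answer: $- \frac{11380031}{7844136} \approx -1.4508$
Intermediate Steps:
$v = -211$
$- \frac{23453}{37176} + \frac{T{\left(173 \right)}}{v} = - \frac{23453}{37176} + \frac{173}{-211} = \left(-23453\right) \frac{1}{37176} + 173 \left(- \frac{1}{211}\right) = - \frac{23453}{37176} - \frac{173}{211} = - \frac{11380031}{7844136}$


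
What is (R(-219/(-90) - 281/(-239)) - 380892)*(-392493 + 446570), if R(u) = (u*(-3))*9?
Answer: -49240611229521/2390 ≈ -2.0603e+10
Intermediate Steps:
R(u) = -27*u (R(u) = -3*u*9 = -27*u)
(R(-219/(-90) - 281/(-239)) - 380892)*(-392493 + 446570) = (-27*(-219/(-90) - 281/(-239)) - 380892)*(-392493 + 446570) = (-27*(-219*(-1/90) - 281*(-1/239)) - 380892)*54077 = (-27*(73/30 + 281/239) - 380892)*54077 = (-27*25877/7170 - 380892)*54077 = (-232893/2390 - 380892)*54077 = -910564773/2390*54077 = -49240611229521/2390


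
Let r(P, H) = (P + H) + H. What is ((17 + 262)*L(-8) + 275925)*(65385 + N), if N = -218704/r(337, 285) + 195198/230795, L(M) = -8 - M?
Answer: 752547522090092235/41866213 ≈ 1.7975e+10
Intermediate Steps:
r(P, H) = P + 2*H (r(P, H) = (H + P) + H = P + 2*H)
N = -50298745094/209331065 (N = -218704/(337 + 2*285) + 195198/230795 = -218704/(337 + 570) + 195198*(1/230795) = -218704/907 + 195198/230795 = -50298745094/209331065 ≈ -240.28)
((17 + 262)*L(-8) + 275925)*(65385 + N) = ((17 + 262)*(-8 - 1*(-8)) + 275925)*(65385 - 50298745094/209331065) = (279*(-8 + 8) + 275925)*(13636812939931/209331065) = (279*0 + 275925)*(13636812939931/209331065) = (0 + 275925)*(13636812939931/209331065) = 275925*(13636812939931/209331065) = 752547522090092235/41866213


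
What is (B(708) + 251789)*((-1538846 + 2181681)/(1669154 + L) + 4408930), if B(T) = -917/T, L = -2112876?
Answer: 116249353075382963125/104718392 ≈ 1.1101e+12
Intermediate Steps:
(B(708) + 251789)*((-1538846 + 2181681)/(1669154 + L) + 4408930) = (-917/708 + 251789)*((-1538846 + 2181681)/(1669154 - 2112876) + 4408930) = (-917*1/708 + 251789)*(642835/(-443722) + 4408930) = (-917/708 + 251789)*(642835*(-1/443722) + 4408930) = 178265695*(-642835/443722 + 4408930)/708 = (178265695/708)*(1956338594625/443722) = 116249353075382963125/104718392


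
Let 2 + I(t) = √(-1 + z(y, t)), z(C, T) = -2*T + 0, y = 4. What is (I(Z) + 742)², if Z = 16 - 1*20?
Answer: (740 + √7)² ≈ 5.5152e+5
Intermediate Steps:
z(C, T) = -2*T
Z = -4 (Z = 16 - 20 = -4)
I(t) = -2 + √(-1 - 2*t)
(I(Z) + 742)² = ((-2 + √(-1 - 2*(-4))) + 742)² = ((-2 + √(-1 + 8)) + 742)² = ((-2 + √7) + 742)² = (740 + √7)²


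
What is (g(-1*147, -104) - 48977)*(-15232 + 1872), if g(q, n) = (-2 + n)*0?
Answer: 654332720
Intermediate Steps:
g(q, n) = 0
(g(-1*147, -104) - 48977)*(-15232 + 1872) = (0 - 48977)*(-15232 + 1872) = -48977*(-13360) = 654332720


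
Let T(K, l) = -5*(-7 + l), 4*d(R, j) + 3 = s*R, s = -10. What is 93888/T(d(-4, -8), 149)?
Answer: -46944/355 ≈ -132.24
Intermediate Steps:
d(R, j) = -¾ - 5*R/2 (d(R, j) = -¾ + (-10*R)/4 = -¾ - 5*R/2)
T(K, l) = 35 - 5*l
93888/T(d(-4, -8), 149) = 93888/(35 - 5*149) = 93888/(35 - 745) = 93888/(-710) = 93888*(-1/710) = -46944/355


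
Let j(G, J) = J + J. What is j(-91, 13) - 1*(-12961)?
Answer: 12987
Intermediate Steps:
j(G, J) = 2*J
j(-91, 13) - 1*(-12961) = 2*13 - 1*(-12961) = 26 + 12961 = 12987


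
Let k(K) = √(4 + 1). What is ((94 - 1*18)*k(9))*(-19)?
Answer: -1444*√5 ≈ -3228.9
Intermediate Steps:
k(K) = √5
((94 - 1*18)*k(9))*(-19) = ((94 - 1*18)*√5)*(-19) = ((94 - 18)*√5)*(-19) = (76*√5)*(-19) = -1444*√5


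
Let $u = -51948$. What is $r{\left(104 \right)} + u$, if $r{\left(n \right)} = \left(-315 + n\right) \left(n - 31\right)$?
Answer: $-67351$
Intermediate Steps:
$r{\left(n \right)} = \left(-315 + n\right) \left(-31 + n\right)$
$r{\left(104 \right)} + u = \left(9765 + 104^{2} - 35984\right) - 51948 = \left(9765 + 10816 - 35984\right) - 51948 = -15403 - 51948 = -67351$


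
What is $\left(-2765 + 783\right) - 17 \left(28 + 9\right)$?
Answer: $-2611$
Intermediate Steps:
$\left(-2765 + 783\right) - 17 \left(28 + 9\right) = -1982 - 629 = -2611$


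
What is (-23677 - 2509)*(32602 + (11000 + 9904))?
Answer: -1401108116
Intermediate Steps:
(-23677 - 2509)*(32602 + (11000 + 9904)) = -26186*(32602 + 20904) = -26186*53506 = -1401108116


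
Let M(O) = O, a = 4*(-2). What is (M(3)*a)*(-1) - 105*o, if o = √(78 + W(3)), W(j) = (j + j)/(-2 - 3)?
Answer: 24 - 168*√30 ≈ -896.17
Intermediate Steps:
a = -8
W(j) = -2*j/5 (W(j) = (2*j)/(-5) = (2*j)*(-⅕) = -2*j/5)
o = 8*√30/5 (o = √(78 - ⅖*3) = √(78 - 6/5) = √(384/5) = 8*√30/5 ≈ 8.7636)
(M(3)*a)*(-1) - 105*o = (3*(-8))*(-1) - 168*√30 = -24*(-1) - 168*√30 = 24 - 168*√30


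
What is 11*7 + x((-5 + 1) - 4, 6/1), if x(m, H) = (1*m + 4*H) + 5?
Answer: 98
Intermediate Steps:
x(m, H) = 5 + m + 4*H (x(m, H) = (m + 4*H) + 5 = 5 + m + 4*H)
11*7 + x((-5 + 1) - 4, 6/1) = 11*7 + (5 + ((-5 + 1) - 4) + 4*(6/1)) = 77 + (5 + (-4 - 4) + 4*(6*1)) = 77 + (5 - 8 + 4*6) = 77 + (5 - 8 + 24) = 77 + 21 = 98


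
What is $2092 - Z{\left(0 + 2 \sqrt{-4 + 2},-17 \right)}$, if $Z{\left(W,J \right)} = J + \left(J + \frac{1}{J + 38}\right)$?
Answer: $\frac{44645}{21} \approx 2126.0$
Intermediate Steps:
$Z{\left(W,J \right)} = \frac{1}{38 + J} + 2 J$ ($Z{\left(W,J \right)} = J + \left(J + \frac{1}{38 + J}\right) = \frac{1}{38 + J} + 2 J$)
$2092 - Z{\left(0 + 2 \sqrt{-4 + 2},-17 \right)} = 2092 - \frac{1 + 2 \left(-17\right)^{2} + 76 \left(-17\right)}{38 - 17} = 2092 - \frac{1 + 2 \cdot 289 - 1292}{21} = 2092 - \frac{1 + 578 - 1292}{21} = 2092 - \frac{1}{21} \left(-713\right) = 2092 - - \frac{713}{21} = 2092 + \frac{713}{21} = \frac{44645}{21}$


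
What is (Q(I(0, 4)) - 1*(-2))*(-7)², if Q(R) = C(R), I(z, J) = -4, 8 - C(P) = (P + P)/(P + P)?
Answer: 441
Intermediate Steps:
C(P) = 7 (C(P) = 8 - (P + P)/(P + P) = 8 - 2*P/(2*P) = 8 - 2*P*1/(2*P) = 8 - 1*1 = 8 - 1 = 7)
Q(R) = 7
(Q(I(0, 4)) - 1*(-2))*(-7)² = (7 - 1*(-2))*(-7)² = (7 + 2)*49 = 9*49 = 441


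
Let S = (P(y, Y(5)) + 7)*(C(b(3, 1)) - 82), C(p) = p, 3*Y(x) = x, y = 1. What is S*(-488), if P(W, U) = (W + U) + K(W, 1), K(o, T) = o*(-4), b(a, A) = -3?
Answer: 705160/3 ≈ 2.3505e+5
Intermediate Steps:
Y(x) = x/3
K(o, T) = -4*o
P(W, U) = U - 3*W (P(W, U) = (W + U) - 4*W = (U + W) - 4*W = U - 3*W)
S = -1445/3 (S = (((1/3)*5 - 3*1) + 7)*(-3 - 82) = ((5/3 - 3) + 7)*(-85) = (-4/3 + 7)*(-85) = (17/3)*(-85) = -1445/3 ≈ -481.67)
S*(-488) = -1445/3*(-488) = 705160/3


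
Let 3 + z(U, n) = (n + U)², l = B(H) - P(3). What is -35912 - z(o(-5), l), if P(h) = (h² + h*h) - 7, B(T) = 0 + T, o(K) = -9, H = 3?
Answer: -36198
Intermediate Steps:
B(T) = T
P(h) = -7 + 2*h² (P(h) = (h² + h²) - 7 = 2*h² - 7 = -7 + 2*h²)
l = -8 (l = 3 - (-7 + 2*3²) = 3 - (-7 + 2*9) = 3 - (-7 + 18) = 3 - 1*11 = 3 - 11 = -8)
z(U, n) = -3 + (U + n)² (z(U, n) = -3 + (n + U)² = -3 + (U + n)²)
-35912 - z(o(-5), l) = -35912 - (-3 + (-9 - 8)²) = -35912 - (-3 + (-17)²) = -35912 - (-3 + 289) = -35912 - 1*286 = -35912 - 286 = -36198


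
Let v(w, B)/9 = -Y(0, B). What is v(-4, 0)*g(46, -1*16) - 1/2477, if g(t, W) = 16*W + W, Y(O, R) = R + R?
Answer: -1/2477 ≈ -0.00040371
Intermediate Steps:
Y(O, R) = 2*R
g(t, W) = 17*W
v(w, B) = -18*B (v(w, B) = 9*(-2*B) = -18*B)
v(-4, 0)*g(46, -1*16) - 1/2477 = (-18*0)*(17*(-1*16)) - 1/2477 = 0*(17*(-16)) - 1*1/2477 = 0*(-272) - 1/2477 = 0 - 1/2477 = -1/2477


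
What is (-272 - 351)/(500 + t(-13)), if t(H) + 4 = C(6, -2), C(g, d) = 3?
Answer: -623/499 ≈ -1.2485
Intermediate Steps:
t(H) = -1 (t(H) = -4 + 3 = -1)
(-272 - 351)/(500 + t(-13)) = (-272 - 351)/(500 - 1) = -623/499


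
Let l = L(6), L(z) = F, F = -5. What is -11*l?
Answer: 55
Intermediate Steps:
L(z) = -5
l = -5
-11*l = -11*(-5) = 55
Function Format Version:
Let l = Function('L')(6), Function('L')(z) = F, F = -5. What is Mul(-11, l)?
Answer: 55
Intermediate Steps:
Function('L')(z) = -5
l = -5
Mul(-11, l) = Mul(-11, -5) = 55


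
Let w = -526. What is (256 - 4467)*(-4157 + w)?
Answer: 19720113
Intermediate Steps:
(256 - 4467)*(-4157 + w) = (256 - 4467)*(-4157 - 526) = -4211*(-4683) = 19720113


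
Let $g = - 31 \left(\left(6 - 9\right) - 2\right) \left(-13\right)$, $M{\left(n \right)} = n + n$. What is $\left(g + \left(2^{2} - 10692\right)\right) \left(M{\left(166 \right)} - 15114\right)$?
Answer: $187775746$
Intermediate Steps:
$M{\left(n \right)} = 2 n$
$g = -2015$ ($g = - 31 \left(-3 - 2\right) \left(-13\right) = \left(-31\right) \left(-5\right) \left(-13\right) = 155 \left(-13\right) = -2015$)
$\left(g + \left(2^{2} - 10692\right)\right) \left(M{\left(166 \right)} - 15114\right) = \left(-2015 + \left(2^{2} - 10692\right)\right) \left(2 \cdot 166 - 15114\right) = \left(-2015 + \left(4 - 10692\right)\right) \left(332 - 15114\right) = \left(-2015 - 10688\right) \left(-14782\right) = \left(-12703\right) \left(-14782\right) = 187775746$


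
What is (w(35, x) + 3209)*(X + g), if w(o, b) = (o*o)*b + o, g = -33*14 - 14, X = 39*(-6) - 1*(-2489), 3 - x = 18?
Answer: -26918049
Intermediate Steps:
x = -15 (x = 3 - 1*18 = 3 - 18 = -15)
X = 2255 (X = -234 + 2489 = 2255)
g = -476 (g = -462 - 14 = -476)
w(o, b) = o + b*o² (w(o, b) = o²*b + o = b*o² + o = o + b*o²)
(w(35, x) + 3209)*(X + g) = (35*(1 - 15*35) + 3209)*(2255 - 476) = (35*(1 - 525) + 3209)*1779 = (35*(-524) + 3209)*1779 = (-18340 + 3209)*1779 = -15131*1779 = -26918049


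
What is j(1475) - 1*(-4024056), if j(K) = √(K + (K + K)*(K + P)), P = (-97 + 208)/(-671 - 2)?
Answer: 4024056 + 5*√78850200307/673 ≈ 4.0261e+6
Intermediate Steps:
P = -111/673 (P = 111/(-673) = 111*(-1/673) = -111/673 ≈ -0.16493)
j(K) = √(K + 2*K*(-111/673 + K)) (j(K) = √(K + (K + K)*(K - 111/673)) = √(K + (2*K)*(-111/673 + K)) = √(K + 2*K*(-111/673 + K)))
j(1475) - 1*(-4024056) = √673*√(1475*(451 + 1346*1475))/673 - 1*(-4024056) = √673*√(1475*(451 + 1985350))/673 + 4024056 = √673*√(1475*1985801)/673 + 4024056 = √673*√2929056475/673 + 4024056 = √673*(5*√117162259)/673 + 4024056 = 5*√78850200307/673 + 4024056 = 4024056 + 5*√78850200307/673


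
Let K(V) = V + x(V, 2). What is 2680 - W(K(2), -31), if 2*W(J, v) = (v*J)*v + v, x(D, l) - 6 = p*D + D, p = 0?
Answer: -4219/2 ≈ -2109.5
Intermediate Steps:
x(D, l) = 6 + D (x(D, l) = 6 + (0*D + D) = 6 + (0 + D) = 6 + D)
K(V) = 6 + 2*V (K(V) = V + (6 + V) = 6 + 2*V)
W(J, v) = v/2 + J*v²/2 (W(J, v) = ((v*J)*v + v)/2 = ((J*v)*v + v)/2 = (J*v² + v)/2 = (v + J*v²)/2 = v/2 + J*v²/2)
2680 - W(K(2), -31) = 2680 - (-31)*(1 + (6 + 2*2)*(-31))/2 = 2680 - (-31)*(1 + (6 + 4)*(-31))/2 = 2680 - (-31)*(1 + 10*(-31))/2 = 2680 - (-31)*(1 - 310)/2 = 2680 - (-31)*(-309)/2 = 2680 - 1*9579/2 = 2680 - 9579/2 = -4219/2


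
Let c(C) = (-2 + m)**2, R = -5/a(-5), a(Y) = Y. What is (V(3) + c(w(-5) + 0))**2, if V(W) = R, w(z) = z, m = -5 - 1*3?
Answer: 10201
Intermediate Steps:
m = -8 (m = -5 - 3 = -8)
R = 1 (R = -5/(-5) = -5*(-1/5) = 1)
V(W) = 1
c(C) = 100 (c(C) = (-2 - 8)**2 = (-10)**2 = 100)
(V(3) + c(w(-5) + 0))**2 = (1 + 100)**2 = 101**2 = 10201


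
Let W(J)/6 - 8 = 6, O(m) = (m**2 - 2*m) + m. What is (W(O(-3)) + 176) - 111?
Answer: 149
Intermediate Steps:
O(m) = m**2 - m
W(J) = 84 (W(J) = 48 + 6*6 = 48 + 36 = 84)
(W(O(-3)) + 176) - 111 = (84 + 176) - 111 = 260 - 111 = 149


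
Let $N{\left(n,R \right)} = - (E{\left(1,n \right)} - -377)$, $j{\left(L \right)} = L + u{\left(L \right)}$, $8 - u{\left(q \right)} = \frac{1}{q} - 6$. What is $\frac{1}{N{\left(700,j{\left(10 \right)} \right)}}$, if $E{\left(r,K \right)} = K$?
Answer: $- \frac{1}{1077} \approx -0.00092851$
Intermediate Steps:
$u{\left(q \right)} = 14 - \frac{1}{q}$ ($u{\left(q \right)} = 8 - \left(\frac{1}{q} - 6\right) = 8 - \left(-6 + \frac{1}{q}\right) = 8 + \left(6 - \frac{1}{q}\right) = 14 - \frac{1}{q}$)
$j{\left(L \right)} = 14 + L - \frac{1}{L}$ ($j{\left(L \right)} = L + \left(14 - \frac{1}{L}\right) = 14 + L - \frac{1}{L}$)
$N{\left(n,R \right)} = -377 - n$ ($N{\left(n,R \right)} = - (n - -377) = - (n + 377) = - (377 + n) = -377 - n$)
$\frac{1}{N{\left(700,j{\left(10 \right)} \right)}} = \frac{1}{-377 - 700} = \frac{1}{-1077} = - \frac{1}{1077}$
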